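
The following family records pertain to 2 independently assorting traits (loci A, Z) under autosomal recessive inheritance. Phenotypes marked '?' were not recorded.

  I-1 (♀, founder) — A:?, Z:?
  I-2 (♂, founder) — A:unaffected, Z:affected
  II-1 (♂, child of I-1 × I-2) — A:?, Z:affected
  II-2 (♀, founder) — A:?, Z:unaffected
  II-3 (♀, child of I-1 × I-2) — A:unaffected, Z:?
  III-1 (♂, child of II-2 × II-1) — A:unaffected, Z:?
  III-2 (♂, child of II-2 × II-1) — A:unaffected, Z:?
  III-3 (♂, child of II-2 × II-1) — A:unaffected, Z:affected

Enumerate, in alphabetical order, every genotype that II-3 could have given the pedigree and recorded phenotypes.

A/I-1 ? ·: AA|Aa|aa
A/I-2 un ·: AA|Aa
A/II-1 ? I-1×I-2: AA|Aa|aa
A/II-2 ? ·: AA|Aa|aa
A/II-3 un I-1×I-2: AA|Aa
A/III-1 un II-2×II-1: AA|Aa
A/III-2 un II-2×II-1: AA|Aa
A/III-3 un II-2×II-1: AA|Aa
⇒ A over [I-1,I-2,II-1,II-2,II-3,III-1,III-2,III-3]: 212 consistent
Z/I-1 ? ·: Zz|zz
Z/I-2 aff ·: zz
Z/II-1 aff I-1×I-2: zz
Z/II-2 un ·: Zz
Z/II-3 ? I-1×I-2: Zz|zz
Z/III-1 ? II-2×II-1: Zz|zz
Z/III-2 ? II-2×II-1: Zz|zz
Z/III-3 aff II-2×II-1: zz
⇒ Z over [I-1,I-2,II-1,II-2,II-3,III-1,III-2,III-3]: 12 consistent

II-3 ∈ {AA Zz, AA zz, Aa Zz, Aa zz}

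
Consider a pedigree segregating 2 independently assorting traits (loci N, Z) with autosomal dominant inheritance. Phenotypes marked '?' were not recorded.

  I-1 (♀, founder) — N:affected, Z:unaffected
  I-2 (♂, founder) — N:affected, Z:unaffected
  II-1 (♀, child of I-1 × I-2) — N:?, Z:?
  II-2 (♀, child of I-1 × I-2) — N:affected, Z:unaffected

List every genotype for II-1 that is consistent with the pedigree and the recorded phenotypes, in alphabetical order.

II-1 ∈ {NN zz, Nn zz, nn zz}

N/I-1 aff ·: Nn|NN
N/I-2 aff ·: Nn|NN
N/II-1 ? I-1×I-2: nn|Nn|NN
N/II-2 aff I-1×I-2: Nn|NN
⇒ N over [I-1,I-2,II-1,II-2]: 15 consistent
Z/I-1 un ·: zz
Z/I-2 un ·: zz
Z/II-1 ? I-1×I-2: zz
Z/II-2 un I-1×I-2: zz
⇒ Z over [I-1,I-2,II-1,II-2]: 1 consistent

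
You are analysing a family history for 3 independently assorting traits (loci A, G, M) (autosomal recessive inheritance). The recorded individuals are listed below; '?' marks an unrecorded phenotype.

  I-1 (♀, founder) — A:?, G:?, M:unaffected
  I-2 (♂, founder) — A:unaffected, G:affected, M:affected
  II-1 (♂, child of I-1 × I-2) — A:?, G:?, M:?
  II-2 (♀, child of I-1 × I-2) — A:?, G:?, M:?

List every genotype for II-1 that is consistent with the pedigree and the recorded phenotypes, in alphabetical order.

II-1 ∈ {AA Gg Mm, AA Gg mm, AA gg Mm, AA gg mm, Aa Gg Mm, Aa Gg mm, Aa gg Mm, Aa gg mm, aa Gg Mm, aa Gg mm, aa gg Mm, aa gg mm}

A/I-1 ? ·: AA|Aa|aa
A/I-2 un ·: AA|Aa
A/II-1 ? I-1×I-2: AA|Aa|aa
A/II-2 ? I-1×I-2: AA|Aa|aa
⇒ A over [I-1,I-2,II-1,II-2]: 23 consistent
G/I-1 ? ·: GG|Gg|gg
G/I-2 aff ·: gg
G/II-1 ? I-1×I-2: Gg|gg
G/II-2 ? I-1×I-2: Gg|gg
⇒ G over [I-1,I-2,II-1,II-2]: 6 consistent
M/I-1 un ·: MM|Mm
M/I-2 aff ·: mm
M/II-1 ? I-1×I-2: Mm|mm
M/II-2 ? I-1×I-2: Mm|mm
⇒ M over [I-1,I-2,II-1,II-2]: 5 consistent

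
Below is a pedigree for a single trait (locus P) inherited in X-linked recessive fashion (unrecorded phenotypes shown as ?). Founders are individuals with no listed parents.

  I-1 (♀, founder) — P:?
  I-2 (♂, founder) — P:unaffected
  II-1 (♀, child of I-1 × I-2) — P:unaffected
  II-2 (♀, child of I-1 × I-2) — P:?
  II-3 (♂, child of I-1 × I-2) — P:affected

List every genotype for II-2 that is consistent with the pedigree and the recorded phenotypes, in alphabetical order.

II-2 ∈ {X^PX^P, X^PX^p}

P/I-1 ? ·: X^PX^p|X^pX^p
P/I-2 un ·: X^PY
P/II-1 un I-1×I-2: X^PX^P|X^PX^p
P/II-2 ? I-1×I-2: X^PX^P|X^PX^p
P/II-3 aff I-1×I-2: X^pY
⇒ P over [I-1,I-2,II-1,II-2,II-3]: 5 consistent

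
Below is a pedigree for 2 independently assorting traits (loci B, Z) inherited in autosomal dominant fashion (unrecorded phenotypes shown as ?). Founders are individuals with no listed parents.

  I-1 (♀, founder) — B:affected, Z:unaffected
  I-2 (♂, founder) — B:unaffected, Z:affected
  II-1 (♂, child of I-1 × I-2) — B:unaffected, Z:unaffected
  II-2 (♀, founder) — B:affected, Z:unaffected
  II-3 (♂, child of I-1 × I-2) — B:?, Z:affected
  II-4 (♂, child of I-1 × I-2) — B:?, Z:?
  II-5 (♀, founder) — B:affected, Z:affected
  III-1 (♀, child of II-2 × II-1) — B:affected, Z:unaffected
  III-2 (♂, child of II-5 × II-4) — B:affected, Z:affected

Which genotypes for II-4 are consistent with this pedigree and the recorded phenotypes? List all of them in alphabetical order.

B/I-1 aff ·: Bb
B/I-2 un ·: bb
B/II-1 un I-1×I-2: bb
B/II-2 aff ·: Bb|BB
B/II-3 ? I-1×I-2: bb|Bb
B/II-4 ? I-1×I-2: bb|Bb
B/II-5 aff ·: Bb|BB
B/III-1 aff II-2×II-1: Bb
B/III-2 aff II-5×II-4: Bb|BB
⇒ B over [I-1,I-2,II-1,II-2,II-3,II-4,II-5,III-1,III-2]: 24 consistent
Z/I-1 un ·: zz
Z/I-2 aff ·: Zz
Z/II-1 un I-1×I-2: zz
Z/II-2 un ·: zz
Z/II-3 aff I-1×I-2: Zz
Z/II-4 ? I-1×I-2: zz|Zz
Z/II-5 aff ·: Zz|ZZ
Z/III-1 un II-2×II-1: zz
Z/III-2 aff II-5×II-4: Zz|ZZ
⇒ Z over [I-1,I-2,II-1,II-2,II-3,II-4,II-5,III-1,III-2]: 6 consistent

II-4 ∈ {Bb Zz, Bb zz, bb Zz, bb zz}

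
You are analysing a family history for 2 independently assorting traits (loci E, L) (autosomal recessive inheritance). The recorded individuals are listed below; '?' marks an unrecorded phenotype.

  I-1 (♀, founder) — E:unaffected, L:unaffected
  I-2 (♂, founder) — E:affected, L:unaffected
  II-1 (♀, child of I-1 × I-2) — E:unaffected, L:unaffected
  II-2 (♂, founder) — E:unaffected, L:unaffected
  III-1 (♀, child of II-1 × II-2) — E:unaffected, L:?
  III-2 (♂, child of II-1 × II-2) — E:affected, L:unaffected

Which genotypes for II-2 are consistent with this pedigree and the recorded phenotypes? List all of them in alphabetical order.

E/I-1 un ·: EE|Ee
E/I-2 aff ·: ee
E/II-1 un I-1×I-2: Ee
E/II-2 un ·: Ee
E/III-1 un II-1×II-2: EE|Ee
E/III-2 aff II-1×II-2: ee
⇒ E over [I-1,I-2,II-1,II-2,III-1,III-2]: 4 consistent
L/I-1 un ·: LL|Ll
L/I-2 un ·: LL|Ll
L/II-1 un I-1×I-2: LL|Ll
L/II-2 un ·: LL|Ll
L/III-1 ? II-1×II-2: LL|Ll|ll
L/III-2 un II-1×II-2: LL|Ll
⇒ L over [I-1,I-2,II-1,II-2,III-1,III-2]: 50 consistent

II-2 ∈ {Ee LL, Ee Ll}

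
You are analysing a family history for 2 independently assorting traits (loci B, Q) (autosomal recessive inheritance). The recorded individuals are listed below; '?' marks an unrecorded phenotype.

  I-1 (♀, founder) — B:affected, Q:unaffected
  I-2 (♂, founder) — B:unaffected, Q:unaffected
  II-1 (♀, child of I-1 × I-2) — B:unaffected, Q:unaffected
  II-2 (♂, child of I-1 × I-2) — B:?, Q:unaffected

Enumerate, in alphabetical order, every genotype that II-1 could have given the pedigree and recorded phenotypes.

B/I-1 aff ·: bb
B/I-2 un ·: BB|Bb
B/II-1 un I-1×I-2: Bb
B/II-2 ? I-1×I-2: Bb|bb
⇒ B over [I-1,I-2,II-1,II-2]: 3 consistent
Q/I-1 un ·: QQ|Qq
Q/I-2 un ·: QQ|Qq
Q/II-1 un I-1×I-2: QQ|Qq
Q/II-2 un I-1×I-2: QQ|Qq
⇒ Q over [I-1,I-2,II-1,II-2]: 13 consistent

II-1 ∈ {Bb QQ, Bb Qq}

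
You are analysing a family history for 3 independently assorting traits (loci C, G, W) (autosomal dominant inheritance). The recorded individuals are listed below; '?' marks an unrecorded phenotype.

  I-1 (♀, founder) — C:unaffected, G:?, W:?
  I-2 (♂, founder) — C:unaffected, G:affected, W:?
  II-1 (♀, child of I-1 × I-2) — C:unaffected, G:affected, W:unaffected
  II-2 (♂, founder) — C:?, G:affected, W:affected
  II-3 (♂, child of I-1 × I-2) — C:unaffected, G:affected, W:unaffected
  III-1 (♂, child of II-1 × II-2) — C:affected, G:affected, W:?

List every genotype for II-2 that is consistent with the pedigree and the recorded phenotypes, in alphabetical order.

C/I-1 un ·: cc
C/I-2 un ·: cc
C/II-1 un I-1×I-2: cc
C/II-2 ? ·: Cc|CC
C/II-3 un I-1×I-2: cc
C/III-1 aff II-1×II-2: Cc
⇒ C over [I-1,I-2,II-1,II-2,II-3,III-1]: 2 consistent
G/I-1 ? ·: gg|Gg|GG
G/I-2 aff ·: Gg|GG
G/II-1 aff I-1×I-2: Gg|GG
G/II-2 aff ·: Gg|GG
G/II-3 aff I-1×I-2: Gg|GG
G/III-1 aff II-1×II-2: Gg|GG
⇒ G over [I-1,I-2,II-1,II-2,II-3,III-1]: 53 consistent
W/I-1 ? ·: ww|Ww
W/I-2 ? ·: ww|Ww
W/II-1 un I-1×I-2: ww
W/II-2 aff ·: Ww|WW
W/II-3 un I-1×I-2: ww
W/III-1 ? II-1×II-2: ww|Ww
⇒ W over [I-1,I-2,II-1,II-2,II-3,III-1]: 12 consistent

II-2 ∈ {CC GG WW, CC GG Ww, CC Gg WW, CC Gg Ww, Cc GG WW, Cc GG Ww, Cc Gg WW, Cc Gg Ww}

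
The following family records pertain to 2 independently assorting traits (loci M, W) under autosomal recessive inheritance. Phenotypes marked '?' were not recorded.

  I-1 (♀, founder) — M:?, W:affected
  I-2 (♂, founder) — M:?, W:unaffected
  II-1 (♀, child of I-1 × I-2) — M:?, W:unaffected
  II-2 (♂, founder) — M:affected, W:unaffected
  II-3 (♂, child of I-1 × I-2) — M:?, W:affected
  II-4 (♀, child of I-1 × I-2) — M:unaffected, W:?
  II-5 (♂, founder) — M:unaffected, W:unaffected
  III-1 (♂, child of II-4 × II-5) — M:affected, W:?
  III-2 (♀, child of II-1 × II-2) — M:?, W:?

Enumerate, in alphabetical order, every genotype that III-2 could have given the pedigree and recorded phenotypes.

M/I-1 ? ·: MM|Mm|mm
M/I-2 ? ·: MM|Mm|mm
M/II-1 ? I-1×I-2: MM|Mm|mm
M/II-2 aff ·: mm
M/II-3 ? I-1×I-2: MM|Mm|mm
M/II-4 un I-1×I-2: Mm
M/II-5 un ·: Mm
M/III-1 aff II-4×II-5: mm
M/III-2 ? II-1×II-2: Mm|mm
⇒ M over [I-1,I-2,II-1,II-2,II-3,II-4,II-5,III-1,III-2]: 40 consistent
W/I-1 aff ·: ww
W/I-2 un ·: Ww
W/II-1 un I-1×I-2: Ww
W/II-2 un ·: WW|Ww
W/II-3 aff I-1×I-2: ww
W/II-4 ? I-1×I-2: Ww|ww
W/II-5 un ·: WW|Ww
W/III-1 ? II-4×II-5: WW|Ww|ww
W/III-2 ? II-1×II-2: WW|Ww|ww
⇒ W over [I-1,I-2,II-1,II-2,II-3,II-4,II-5,III-1,III-2]: 40 consistent

III-2 ∈ {Mm WW, Mm Ww, Mm ww, mm WW, mm Ww, mm ww}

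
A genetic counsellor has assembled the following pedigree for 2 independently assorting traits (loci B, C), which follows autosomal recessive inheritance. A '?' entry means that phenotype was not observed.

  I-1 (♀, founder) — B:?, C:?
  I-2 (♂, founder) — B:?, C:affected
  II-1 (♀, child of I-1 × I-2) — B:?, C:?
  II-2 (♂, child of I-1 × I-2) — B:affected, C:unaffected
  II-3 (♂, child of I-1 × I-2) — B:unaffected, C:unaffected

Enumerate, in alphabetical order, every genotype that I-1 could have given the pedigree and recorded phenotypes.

B/I-1 ? ·: Bb|bb
B/I-2 ? ·: Bb|bb
B/II-1 ? I-1×I-2: BB|Bb|bb
B/II-2 aff I-1×I-2: bb
B/II-3 un I-1×I-2: BB|Bb
⇒ B over [I-1,I-2,II-1,II-2,II-3]: 10 consistent
C/I-1 ? ·: CC|Cc
C/I-2 aff ·: cc
C/II-1 ? I-1×I-2: Cc|cc
C/II-2 un I-1×I-2: Cc
C/II-3 un I-1×I-2: Cc
⇒ C over [I-1,I-2,II-1,II-2,II-3]: 3 consistent

I-1 ∈ {Bb CC, Bb Cc, bb CC, bb Cc}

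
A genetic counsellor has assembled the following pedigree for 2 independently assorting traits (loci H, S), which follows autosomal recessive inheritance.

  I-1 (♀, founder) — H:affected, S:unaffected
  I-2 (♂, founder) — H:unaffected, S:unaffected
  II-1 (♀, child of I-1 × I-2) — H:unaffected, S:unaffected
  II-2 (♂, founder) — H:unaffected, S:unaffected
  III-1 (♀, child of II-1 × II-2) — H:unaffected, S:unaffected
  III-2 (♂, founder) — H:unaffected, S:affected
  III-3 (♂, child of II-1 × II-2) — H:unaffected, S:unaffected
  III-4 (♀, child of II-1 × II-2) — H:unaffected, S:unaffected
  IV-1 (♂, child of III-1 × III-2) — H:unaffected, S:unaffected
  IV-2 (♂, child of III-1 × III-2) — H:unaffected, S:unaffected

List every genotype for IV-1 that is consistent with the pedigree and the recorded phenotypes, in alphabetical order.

H/I-1 aff ·: hh
H/I-2 un ·: HH|Hh
H/II-1 un I-1×I-2: Hh
H/II-2 un ·: HH|Hh
H/III-1 un II-1×II-2: HH|Hh
H/III-2 un ·: HH|Hh
H/III-3 un II-1×II-2: HH|Hh
H/III-4 un II-1×II-2: HH|Hh
H/IV-1 un III-1×III-2: HH|Hh
H/IV-2 un III-1×III-2: HH|Hh
⇒ H over [I-1,I-2,II-1,II-2,III-1,III-2,III-3,III-4,IV-1,IV-2]: 208 consistent
S/I-1 un ·: SS|Ss
S/I-2 un ·: SS|Ss
S/II-1 un I-1×I-2: SS|Ss
S/II-2 un ·: SS|Ss
S/III-1 un II-1×II-2: SS|Ss
S/III-2 aff ·: ss
S/III-3 un II-1×II-2: SS|Ss
S/III-4 un II-1×II-2: SS|Ss
S/IV-1 un III-1×III-2: Ss
S/IV-2 un III-1×III-2: Ss
⇒ S over [I-1,I-2,II-1,II-2,III-1,III-2,III-3,III-4,IV-1,IV-2]: 84 consistent

IV-1 ∈ {HH Ss, Hh Ss}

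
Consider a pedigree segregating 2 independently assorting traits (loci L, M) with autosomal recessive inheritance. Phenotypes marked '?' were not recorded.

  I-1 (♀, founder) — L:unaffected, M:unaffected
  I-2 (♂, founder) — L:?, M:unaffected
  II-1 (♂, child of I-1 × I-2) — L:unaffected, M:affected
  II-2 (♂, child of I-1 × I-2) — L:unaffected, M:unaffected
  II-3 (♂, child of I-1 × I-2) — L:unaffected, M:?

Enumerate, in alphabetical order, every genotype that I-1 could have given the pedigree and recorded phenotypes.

L/I-1 un ·: LL|Ll
L/I-2 ? ·: LL|Ll|ll
L/II-1 un I-1×I-2: LL|Ll
L/II-2 un I-1×I-2: LL|Ll
L/II-3 un I-1×I-2: LL|Ll
⇒ L over [I-1,I-2,II-1,II-2,II-3]: 27 consistent
M/I-1 un ·: Mm
M/I-2 un ·: Mm
M/II-1 aff I-1×I-2: mm
M/II-2 un I-1×I-2: MM|Mm
M/II-3 ? I-1×I-2: MM|Mm|mm
⇒ M over [I-1,I-2,II-1,II-2,II-3]: 6 consistent

I-1 ∈ {LL Mm, Ll Mm}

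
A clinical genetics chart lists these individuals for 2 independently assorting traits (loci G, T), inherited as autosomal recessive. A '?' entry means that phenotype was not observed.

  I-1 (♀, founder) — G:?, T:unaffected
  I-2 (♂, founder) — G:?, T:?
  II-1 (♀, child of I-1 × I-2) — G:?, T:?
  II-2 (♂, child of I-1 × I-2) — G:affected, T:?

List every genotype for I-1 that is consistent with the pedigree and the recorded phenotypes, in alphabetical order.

I-1 ∈ {Gg TT, Gg Tt, gg TT, gg Tt}

G/I-1 ? ·: Gg|gg
G/I-2 ? ·: Gg|gg
G/II-1 ? I-1×I-2: GG|Gg|gg
G/II-2 aff I-1×I-2: gg
⇒ G over [I-1,I-2,II-1,II-2]: 8 consistent
T/I-1 un ·: TT|Tt
T/I-2 ? ·: TT|Tt|tt
T/II-1 ? I-1×I-2: TT|Tt|tt
T/II-2 ? I-1×I-2: TT|Tt|tt
⇒ T over [I-1,I-2,II-1,II-2]: 23 consistent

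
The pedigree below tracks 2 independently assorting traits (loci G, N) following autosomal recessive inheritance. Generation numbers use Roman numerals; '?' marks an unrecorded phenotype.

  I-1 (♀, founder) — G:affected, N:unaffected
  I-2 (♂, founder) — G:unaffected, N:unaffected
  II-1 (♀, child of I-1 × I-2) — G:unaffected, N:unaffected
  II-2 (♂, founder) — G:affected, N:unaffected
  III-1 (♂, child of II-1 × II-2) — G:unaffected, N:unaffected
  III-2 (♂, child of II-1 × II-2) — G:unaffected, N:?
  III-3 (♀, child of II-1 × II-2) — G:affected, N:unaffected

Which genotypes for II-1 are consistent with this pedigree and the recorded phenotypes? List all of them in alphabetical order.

G/I-1 aff ·: gg
G/I-2 un ·: GG|Gg
G/II-1 un I-1×I-2: Gg
G/II-2 aff ·: gg
G/III-1 un II-1×II-2: Gg
G/III-2 un II-1×II-2: Gg
G/III-3 aff II-1×II-2: gg
⇒ G over [I-1,I-2,II-1,II-2,III-1,III-2,III-3]: 2 consistent
N/I-1 un ·: NN|Nn
N/I-2 un ·: NN|Nn
N/II-1 un I-1×I-2: NN|Nn
N/II-2 un ·: NN|Nn
N/III-1 un II-1×II-2: NN|Nn
N/III-2 ? II-1×II-2: NN|Nn|nn
N/III-3 un II-1×II-2: NN|Nn
⇒ N over [I-1,I-2,II-1,II-2,III-1,III-2,III-3]: 96 consistent

II-1 ∈ {Gg NN, Gg Nn}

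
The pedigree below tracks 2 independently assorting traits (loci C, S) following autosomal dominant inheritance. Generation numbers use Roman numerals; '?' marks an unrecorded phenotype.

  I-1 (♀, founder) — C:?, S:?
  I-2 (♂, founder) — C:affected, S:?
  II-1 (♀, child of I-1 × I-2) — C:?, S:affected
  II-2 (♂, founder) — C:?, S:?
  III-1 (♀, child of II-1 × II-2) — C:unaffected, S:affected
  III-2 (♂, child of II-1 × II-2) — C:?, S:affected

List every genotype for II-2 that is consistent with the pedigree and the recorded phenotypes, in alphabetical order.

C/I-1 ? ·: cc|Cc|CC
C/I-2 aff ·: Cc|CC
C/II-1 ? I-1×I-2: cc|Cc
C/II-2 ? ·: cc|Cc
C/III-1 un II-1×II-2: cc
C/III-2 ? II-1×II-2: cc|Cc|CC
⇒ C over [I-1,I-2,II-1,II-2,III-1,III-2]: 31 consistent
S/I-1 ? ·: ss|Ss|SS
S/I-2 ? ·: ss|Ss|SS
S/II-1 aff I-1×I-2: Ss|SS
S/II-2 ? ·: ss|Ss|SS
S/III-1 aff II-1×II-2: Ss|SS
S/III-2 aff II-1×II-2: Ss|SS
⇒ S over [I-1,I-2,II-1,II-2,III-1,III-2]: 87 consistent

II-2 ∈ {Cc SS, Cc Ss, Cc ss, cc SS, cc Ss, cc ss}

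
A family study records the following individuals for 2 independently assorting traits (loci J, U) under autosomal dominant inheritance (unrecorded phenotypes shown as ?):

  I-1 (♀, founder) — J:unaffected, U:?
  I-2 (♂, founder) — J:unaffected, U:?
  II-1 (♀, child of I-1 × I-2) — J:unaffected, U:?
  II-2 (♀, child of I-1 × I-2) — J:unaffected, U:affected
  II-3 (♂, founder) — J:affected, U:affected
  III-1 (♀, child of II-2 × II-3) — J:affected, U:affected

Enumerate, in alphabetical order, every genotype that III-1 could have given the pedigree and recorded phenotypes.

J/I-1 un ·: jj
J/I-2 un ·: jj
J/II-1 un I-1×I-2: jj
J/II-2 un I-1×I-2: jj
J/II-3 aff ·: Jj|JJ
J/III-1 aff II-2×II-3: Jj
⇒ J over [I-1,I-2,II-1,II-2,II-3,III-1]: 2 consistent
U/I-1 ? ·: uu|Uu|UU
U/I-2 ? ·: uu|Uu|UU
U/II-1 ? I-1×I-2: uu|Uu|UU
U/II-2 aff I-1×I-2: Uu|UU
U/II-3 aff ·: Uu|UU
U/III-1 aff II-2×II-3: Uu|UU
⇒ U over [I-1,I-2,II-1,II-2,II-3,III-1]: 76 consistent

III-1 ∈ {Jj UU, Jj Uu}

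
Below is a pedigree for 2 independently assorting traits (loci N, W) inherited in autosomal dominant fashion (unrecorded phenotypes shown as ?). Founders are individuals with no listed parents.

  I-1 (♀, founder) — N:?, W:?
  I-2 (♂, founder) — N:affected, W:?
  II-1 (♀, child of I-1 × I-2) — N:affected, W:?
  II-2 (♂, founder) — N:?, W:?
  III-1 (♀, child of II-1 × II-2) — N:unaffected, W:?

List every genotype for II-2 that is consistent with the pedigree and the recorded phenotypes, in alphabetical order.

II-2 ∈ {Nn WW, Nn Ww, Nn ww, nn WW, nn Ww, nn ww}

N/I-1 ? ·: nn|Nn|NN
N/I-2 aff ·: Nn|NN
N/II-1 aff I-1×I-2: Nn
N/II-2 ? ·: nn|Nn
N/III-1 un II-1×II-2: nn
⇒ N over [I-1,I-2,II-1,II-2,III-1]: 10 consistent
W/I-1 ? ·: ww|Ww|WW
W/I-2 ? ·: ww|Ww|WW
W/II-1 ? I-1×I-2: ww|Ww|WW
W/II-2 ? ·: ww|Ww|WW
W/III-1 ? II-1×II-2: ww|Ww|WW
⇒ W over [I-1,I-2,II-1,II-2,III-1]: 81 consistent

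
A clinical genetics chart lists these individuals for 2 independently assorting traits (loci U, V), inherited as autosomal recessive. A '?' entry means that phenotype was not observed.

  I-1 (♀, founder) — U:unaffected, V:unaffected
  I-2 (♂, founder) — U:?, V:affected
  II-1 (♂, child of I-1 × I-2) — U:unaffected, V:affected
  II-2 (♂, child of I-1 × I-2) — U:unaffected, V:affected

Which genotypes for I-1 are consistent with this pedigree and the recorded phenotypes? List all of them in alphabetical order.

I-1 ∈ {UU Vv, Uu Vv}

U/I-1 un ·: UU|Uu
U/I-2 ? ·: UU|Uu|uu
U/II-1 un I-1×I-2: UU|Uu
U/II-2 un I-1×I-2: UU|Uu
⇒ U over [I-1,I-2,II-1,II-2]: 15 consistent
V/I-1 un ·: Vv
V/I-2 aff ·: vv
V/II-1 aff I-1×I-2: vv
V/II-2 aff I-1×I-2: vv
⇒ V over [I-1,I-2,II-1,II-2]: 1 consistent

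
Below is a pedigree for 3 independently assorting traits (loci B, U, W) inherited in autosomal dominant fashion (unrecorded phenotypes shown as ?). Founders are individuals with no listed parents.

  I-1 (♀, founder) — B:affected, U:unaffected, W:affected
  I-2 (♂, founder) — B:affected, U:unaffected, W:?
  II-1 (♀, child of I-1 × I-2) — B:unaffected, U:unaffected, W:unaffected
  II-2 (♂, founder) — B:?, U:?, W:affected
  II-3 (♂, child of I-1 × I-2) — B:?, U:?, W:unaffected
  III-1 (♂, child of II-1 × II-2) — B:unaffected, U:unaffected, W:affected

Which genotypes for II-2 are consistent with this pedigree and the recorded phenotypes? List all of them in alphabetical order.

II-2 ∈ {Bb Uu WW, Bb Uu Ww, Bb uu WW, Bb uu Ww, bb Uu WW, bb Uu Ww, bb uu WW, bb uu Ww}

B/I-1 aff ·: Bb
B/I-2 aff ·: Bb
B/II-1 un I-1×I-2: bb
B/II-2 ? ·: bb|Bb
B/II-3 ? I-1×I-2: bb|Bb|BB
B/III-1 un II-1×II-2: bb
⇒ B over [I-1,I-2,II-1,II-2,II-3,III-1]: 6 consistent
U/I-1 un ·: uu
U/I-2 un ·: uu
U/II-1 un I-1×I-2: uu
U/II-2 ? ·: uu|Uu
U/II-3 ? I-1×I-2: uu
U/III-1 un II-1×II-2: uu
⇒ U over [I-1,I-2,II-1,II-2,II-3,III-1]: 2 consistent
W/I-1 aff ·: Ww
W/I-2 ? ·: ww|Ww
W/II-1 un I-1×I-2: ww
W/II-2 aff ·: Ww|WW
W/II-3 un I-1×I-2: ww
W/III-1 aff II-1×II-2: Ww
⇒ W over [I-1,I-2,II-1,II-2,II-3,III-1]: 4 consistent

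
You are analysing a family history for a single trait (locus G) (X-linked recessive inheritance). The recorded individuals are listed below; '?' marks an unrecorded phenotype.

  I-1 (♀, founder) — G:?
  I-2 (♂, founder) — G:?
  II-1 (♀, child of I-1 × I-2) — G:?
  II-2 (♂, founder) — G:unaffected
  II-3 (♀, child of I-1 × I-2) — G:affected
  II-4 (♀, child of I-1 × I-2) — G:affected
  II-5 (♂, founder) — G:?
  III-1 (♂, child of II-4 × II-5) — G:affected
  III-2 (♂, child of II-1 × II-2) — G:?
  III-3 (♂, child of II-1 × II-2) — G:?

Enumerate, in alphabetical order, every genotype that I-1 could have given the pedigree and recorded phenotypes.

G/I-1 ? ·: X^GX^g|X^gX^g
G/I-2 ? ·: X^gY
G/II-1 ? I-1×I-2: X^GX^g|X^gX^g
G/II-2 un ·: X^GY
G/II-3 aff I-1×I-2: X^gX^g
G/II-4 aff I-1×I-2: X^gX^g
G/II-5 ? ·: X^GY|X^gY
G/III-1 aff II-4×II-5: X^gY
G/III-2 ? II-1×II-2: X^GY|X^gY
G/III-3 ? II-1×II-2: X^GY|X^gY
⇒ G over [I-1,I-2,II-1,II-2,II-3,II-4,II-5,III-1,III-2,III-3]: 12 consistent

I-1 ∈ {X^GX^g, X^gX^g}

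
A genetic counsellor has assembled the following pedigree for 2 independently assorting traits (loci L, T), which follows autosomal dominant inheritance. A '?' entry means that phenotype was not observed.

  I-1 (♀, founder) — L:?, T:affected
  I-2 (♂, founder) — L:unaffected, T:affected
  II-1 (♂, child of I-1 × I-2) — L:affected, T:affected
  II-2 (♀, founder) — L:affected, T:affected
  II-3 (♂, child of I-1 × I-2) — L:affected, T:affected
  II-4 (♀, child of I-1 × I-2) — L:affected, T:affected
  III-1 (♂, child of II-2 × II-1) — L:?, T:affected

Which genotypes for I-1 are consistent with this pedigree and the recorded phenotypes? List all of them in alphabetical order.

L/I-1 ? ·: Ll|LL
L/I-2 un ·: ll
L/II-1 aff I-1×I-2: Ll
L/II-2 aff ·: Ll|LL
L/II-3 aff I-1×I-2: Ll
L/II-4 aff I-1×I-2: Ll
L/III-1 ? II-2×II-1: ll|Ll|LL
⇒ L over [I-1,I-2,II-1,II-2,II-3,II-4,III-1]: 10 consistent
T/I-1 aff ·: Tt|TT
T/I-2 aff ·: Tt|TT
T/II-1 aff I-1×I-2: Tt|TT
T/II-2 aff ·: Tt|TT
T/II-3 aff I-1×I-2: Tt|TT
T/II-4 aff I-1×I-2: Tt|TT
T/III-1 aff II-2×II-1: Tt|TT
⇒ T over [I-1,I-2,II-1,II-2,II-3,II-4,III-1]: 87 consistent

I-1 ∈ {LL TT, LL Tt, Ll TT, Ll Tt}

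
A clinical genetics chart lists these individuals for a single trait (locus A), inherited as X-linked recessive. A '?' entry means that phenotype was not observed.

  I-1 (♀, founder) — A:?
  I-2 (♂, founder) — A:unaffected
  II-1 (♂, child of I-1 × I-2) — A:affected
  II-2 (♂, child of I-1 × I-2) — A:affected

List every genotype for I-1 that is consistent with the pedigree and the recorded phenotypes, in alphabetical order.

I-1 ∈ {X^AX^a, X^aX^a}

A/I-1 ? ·: X^AX^a|X^aX^a
A/I-2 un ·: X^AY
A/II-1 aff I-1×I-2: X^aY
A/II-2 aff I-1×I-2: X^aY
⇒ A over [I-1,I-2,II-1,II-2]: 2 consistent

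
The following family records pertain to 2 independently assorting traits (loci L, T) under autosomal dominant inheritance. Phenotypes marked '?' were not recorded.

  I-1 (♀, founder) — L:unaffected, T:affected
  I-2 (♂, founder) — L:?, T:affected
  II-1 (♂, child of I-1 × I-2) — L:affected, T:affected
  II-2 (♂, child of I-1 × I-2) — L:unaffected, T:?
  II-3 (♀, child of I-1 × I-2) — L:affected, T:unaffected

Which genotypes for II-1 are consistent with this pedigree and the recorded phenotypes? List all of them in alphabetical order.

II-1 ∈ {Ll TT, Ll Tt}

L/I-1 un ·: ll
L/I-2 ? ·: Ll
L/II-1 aff I-1×I-2: Ll
L/II-2 un I-1×I-2: ll
L/II-3 aff I-1×I-2: Ll
⇒ L over [I-1,I-2,II-1,II-2,II-3]: 1 consistent
T/I-1 aff ·: Tt
T/I-2 aff ·: Tt
T/II-1 aff I-1×I-2: Tt|TT
T/II-2 ? I-1×I-2: tt|Tt|TT
T/II-3 un I-1×I-2: tt
⇒ T over [I-1,I-2,II-1,II-2,II-3]: 6 consistent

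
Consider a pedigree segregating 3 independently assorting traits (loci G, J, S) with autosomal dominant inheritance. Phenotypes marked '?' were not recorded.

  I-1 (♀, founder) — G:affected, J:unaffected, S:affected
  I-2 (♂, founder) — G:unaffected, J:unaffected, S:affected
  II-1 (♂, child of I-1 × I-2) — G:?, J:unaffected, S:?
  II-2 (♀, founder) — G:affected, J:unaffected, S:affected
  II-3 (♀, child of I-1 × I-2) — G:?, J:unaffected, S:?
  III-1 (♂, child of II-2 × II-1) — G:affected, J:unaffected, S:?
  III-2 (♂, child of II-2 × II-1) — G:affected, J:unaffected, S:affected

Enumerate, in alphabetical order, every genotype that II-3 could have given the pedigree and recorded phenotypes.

II-3 ∈ {Gg jj SS, Gg jj Ss, Gg jj ss, gg jj SS, gg jj Ss, gg jj ss}

G/I-1 aff ·: Gg|GG
G/I-2 un ·: gg
G/II-1 ? I-1×I-2: gg|Gg
G/II-2 aff ·: Gg|GG
G/II-3 ? I-1×I-2: gg|Gg
G/III-1 aff II-2×II-1: Gg|GG
G/III-2 aff II-2×II-1: Gg|GG
⇒ G over [I-1,I-2,II-1,II-2,II-3,III-1,III-2]: 28 consistent
J/I-1 un ·: jj
J/I-2 un ·: jj
J/II-1 un I-1×I-2: jj
J/II-2 un ·: jj
J/II-3 un I-1×I-2: jj
J/III-1 un II-2×II-1: jj
J/III-2 un II-2×II-1: jj
⇒ J over [I-1,I-2,II-1,II-2,II-3,III-1,III-2]: 1 consistent
S/I-1 aff ·: Ss|SS
S/I-2 aff ·: Ss|SS
S/II-1 ? I-1×I-2: ss|Ss|SS
S/II-2 aff ·: Ss|SS
S/II-3 ? I-1×I-2: ss|Ss|SS
S/III-1 ? II-2×II-1: ss|Ss|SS
S/III-2 aff II-2×II-1: Ss|SS
⇒ S over [I-1,I-2,II-1,II-2,II-3,III-1,III-2]: 119 consistent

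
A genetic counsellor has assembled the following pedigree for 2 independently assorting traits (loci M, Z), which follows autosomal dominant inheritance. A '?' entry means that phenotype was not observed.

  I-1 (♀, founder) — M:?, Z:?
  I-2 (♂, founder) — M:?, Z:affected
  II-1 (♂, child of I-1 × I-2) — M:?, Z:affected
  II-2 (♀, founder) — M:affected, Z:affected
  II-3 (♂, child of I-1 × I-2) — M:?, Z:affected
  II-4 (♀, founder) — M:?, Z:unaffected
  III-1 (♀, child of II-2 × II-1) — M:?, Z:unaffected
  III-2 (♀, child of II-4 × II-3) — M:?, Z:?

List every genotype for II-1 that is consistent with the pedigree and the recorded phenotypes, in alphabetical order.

M/I-1 ? ·: mm|Mm|MM
M/I-2 ? ·: mm|Mm|MM
M/II-1 ? I-1×I-2: mm|Mm|MM
M/II-2 aff ·: Mm|MM
M/II-3 ? I-1×I-2: mm|Mm|MM
M/II-4 ? ·: mm|Mm|MM
M/III-1 ? II-2×II-1: mm|Mm|MM
M/III-2 ? II-4×II-3: mm|Mm|MM
⇒ M over [I-1,I-2,II-1,II-2,II-3,II-4,III-1,III-2]: 611 consistent
Z/I-1 ? ·: zz|Zz|ZZ
Z/I-2 aff ·: Zz|ZZ
Z/II-1 aff I-1×I-2: Zz
Z/II-2 aff ·: Zz
Z/II-3 aff I-1×I-2: Zz|ZZ
Z/II-4 un ·: zz
Z/III-1 un II-2×II-1: zz
Z/III-2 ? II-4×II-3: zz|Zz
⇒ Z over [I-1,I-2,II-1,II-2,II-3,II-4,III-1,III-2]: 13 consistent

II-1 ∈ {MM Zz, Mm Zz, mm Zz}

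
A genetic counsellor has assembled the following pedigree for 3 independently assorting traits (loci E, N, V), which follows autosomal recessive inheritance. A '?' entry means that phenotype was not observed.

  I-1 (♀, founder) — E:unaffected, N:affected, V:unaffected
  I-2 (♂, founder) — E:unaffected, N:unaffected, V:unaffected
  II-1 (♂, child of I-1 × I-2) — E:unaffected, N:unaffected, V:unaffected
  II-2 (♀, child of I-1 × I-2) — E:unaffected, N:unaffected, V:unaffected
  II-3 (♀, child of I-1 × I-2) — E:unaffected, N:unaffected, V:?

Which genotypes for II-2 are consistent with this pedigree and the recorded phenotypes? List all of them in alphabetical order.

E/I-1 un ·: EE|Ee
E/I-2 un ·: EE|Ee
E/II-1 un I-1×I-2: EE|Ee
E/II-2 un I-1×I-2: EE|Ee
E/II-3 un I-1×I-2: EE|Ee
⇒ E over [I-1,I-2,II-1,II-2,II-3]: 25 consistent
N/I-1 aff ·: nn
N/I-2 un ·: NN|Nn
N/II-1 un I-1×I-2: Nn
N/II-2 un I-1×I-2: Nn
N/II-3 un I-1×I-2: Nn
⇒ N over [I-1,I-2,II-1,II-2,II-3]: 2 consistent
V/I-1 un ·: VV|Vv
V/I-2 un ·: VV|Vv
V/II-1 un I-1×I-2: VV|Vv
V/II-2 un I-1×I-2: VV|Vv
V/II-3 ? I-1×I-2: VV|Vv|vv
⇒ V over [I-1,I-2,II-1,II-2,II-3]: 29 consistent

II-2 ∈ {EE Nn VV, EE Nn Vv, Ee Nn VV, Ee Nn Vv}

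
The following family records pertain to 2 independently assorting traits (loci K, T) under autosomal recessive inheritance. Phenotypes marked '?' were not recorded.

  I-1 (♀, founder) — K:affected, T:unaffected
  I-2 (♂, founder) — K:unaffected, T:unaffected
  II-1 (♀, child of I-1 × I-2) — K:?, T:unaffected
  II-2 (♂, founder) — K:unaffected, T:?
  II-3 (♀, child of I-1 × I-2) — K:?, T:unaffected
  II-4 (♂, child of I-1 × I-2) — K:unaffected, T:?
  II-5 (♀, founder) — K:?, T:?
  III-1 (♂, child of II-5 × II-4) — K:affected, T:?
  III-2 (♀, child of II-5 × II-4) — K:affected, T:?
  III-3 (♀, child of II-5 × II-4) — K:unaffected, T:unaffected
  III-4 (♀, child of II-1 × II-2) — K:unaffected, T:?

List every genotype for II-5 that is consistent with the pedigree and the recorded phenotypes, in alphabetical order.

K/I-1 aff ·: kk
K/I-2 un ·: KK|Kk
K/II-1 ? I-1×I-2: Kk|kk
K/II-2 un ·: KK|Kk
K/II-3 ? I-1×I-2: Kk|kk
K/II-4 un I-1×I-2: Kk
K/II-5 ? ·: Kk|kk
K/III-1 aff II-5×II-4: kk
K/III-2 aff II-5×II-4: kk
K/III-3 un II-5×II-4: KK|Kk
K/III-4 un II-1×II-2: KK|Kk
⇒ K over [I-1,I-2,II-1,II-2,II-3,II-4,II-5,III-1,III-2,III-3,III-4]: 48 consistent
T/I-1 un ·: TT|Tt
T/I-2 un ·: TT|Tt
T/II-1 un I-1×I-2: TT|Tt
T/II-2 ? ·: TT|Tt|tt
T/II-3 un I-1×I-2: TT|Tt
T/II-4 ? I-1×I-2: TT|Tt|tt
T/II-5 ? ·: TT|Tt|tt
T/III-1 ? II-5×II-4: TT|Tt|tt
T/III-2 ? II-5×II-4: TT|Tt|tt
T/III-3 un II-5×II-4: TT|Tt
T/III-4 ? II-1×II-2: TT|Tt|tt
⇒ T over [I-1,I-2,II-1,II-2,II-3,II-4,II-5,III-1,III-2,III-3,III-4]: 2790 consistent

II-5 ∈ {Kk TT, Kk Tt, Kk tt, kk TT, kk Tt, kk tt}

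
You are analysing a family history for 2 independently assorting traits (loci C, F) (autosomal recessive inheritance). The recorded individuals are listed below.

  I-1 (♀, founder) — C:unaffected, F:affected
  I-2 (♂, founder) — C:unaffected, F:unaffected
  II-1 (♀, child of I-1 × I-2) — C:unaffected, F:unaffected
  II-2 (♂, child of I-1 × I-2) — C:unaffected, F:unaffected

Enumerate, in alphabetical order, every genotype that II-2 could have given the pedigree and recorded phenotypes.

II-2 ∈ {CC Ff, Cc Ff}

C/I-1 un ·: CC|Cc
C/I-2 un ·: CC|Cc
C/II-1 un I-1×I-2: CC|Cc
C/II-2 un I-1×I-2: CC|Cc
⇒ C over [I-1,I-2,II-1,II-2]: 13 consistent
F/I-1 aff ·: ff
F/I-2 un ·: FF|Ff
F/II-1 un I-1×I-2: Ff
F/II-2 un I-1×I-2: Ff
⇒ F over [I-1,I-2,II-1,II-2]: 2 consistent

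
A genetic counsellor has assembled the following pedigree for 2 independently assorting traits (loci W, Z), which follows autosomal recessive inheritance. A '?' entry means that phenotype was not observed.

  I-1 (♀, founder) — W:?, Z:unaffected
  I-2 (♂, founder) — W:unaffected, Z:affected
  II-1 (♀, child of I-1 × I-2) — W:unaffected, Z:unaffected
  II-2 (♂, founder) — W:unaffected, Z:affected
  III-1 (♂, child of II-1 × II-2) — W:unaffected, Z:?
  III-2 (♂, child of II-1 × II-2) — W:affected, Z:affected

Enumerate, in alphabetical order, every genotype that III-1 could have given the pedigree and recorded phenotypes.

W/I-1 ? ·: WW|Ww|ww
W/I-2 un ·: WW|Ww
W/II-1 un I-1×I-2: Ww
W/II-2 un ·: Ww
W/III-1 un II-1×II-2: WW|Ww
W/III-2 aff II-1×II-2: ww
⇒ W over [I-1,I-2,II-1,II-2,III-1,III-2]: 10 consistent
Z/I-1 un ·: ZZ|Zz
Z/I-2 aff ·: zz
Z/II-1 un I-1×I-2: Zz
Z/II-2 aff ·: zz
Z/III-1 ? II-1×II-2: Zz|zz
Z/III-2 aff II-1×II-2: zz
⇒ Z over [I-1,I-2,II-1,II-2,III-1,III-2]: 4 consistent

III-1 ∈ {WW Zz, WW zz, Ww Zz, Ww zz}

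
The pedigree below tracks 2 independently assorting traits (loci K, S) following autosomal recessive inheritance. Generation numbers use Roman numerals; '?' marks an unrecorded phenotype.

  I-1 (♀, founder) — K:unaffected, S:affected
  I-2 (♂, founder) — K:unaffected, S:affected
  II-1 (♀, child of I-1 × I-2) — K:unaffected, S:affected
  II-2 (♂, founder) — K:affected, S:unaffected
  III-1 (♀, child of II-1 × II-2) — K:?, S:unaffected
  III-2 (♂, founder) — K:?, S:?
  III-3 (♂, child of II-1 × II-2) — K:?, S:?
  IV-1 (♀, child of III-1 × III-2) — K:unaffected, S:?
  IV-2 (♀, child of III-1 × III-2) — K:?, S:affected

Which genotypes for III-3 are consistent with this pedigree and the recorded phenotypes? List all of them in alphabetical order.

K/I-1 un ·: KK|Kk
K/I-2 un ·: KK|Kk
K/II-1 un I-1×I-2: KK|Kk
K/II-2 aff ·: kk
K/III-1 ? II-1×II-2: Kk|kk
K/III-2 ? ·: KK|Kk|kk
K/III-3 ? II-1×II-2: Kk|kk
K/IV-1 un III-1×III-2: KK|Kk
K/IV-2 ? III-1×III-2: KK|Kk|kk
⇒ K over [I-1,I-2,II-1,II-2,III-1,III-2,III-3,IV-1,IV-2]: 138 consistent
S/I-1 aff ·: ss
S/I-2 aff ·: ss
S/II-1 aff I-1×I-2: ss
S/II-2 un ·: SS|Ss
S/III-1 un II-1×II-2: Ss
S/III-2 ? ·: Ss|ss
S/III-3 ? II-1×II-2: Ss|ss
S/IV-1 ? III-1×III-2: SS|Ss|ss
S/IV-2 aff III-1×III-2: ss
⇒ S over [I-1,I-2,II-1,II-2,III-1,III-2,III-3,IV-1,IV-2]: 15 consistent

III-3 ∈ {Kk Ss, Kk ss, kk Ss, kk ss}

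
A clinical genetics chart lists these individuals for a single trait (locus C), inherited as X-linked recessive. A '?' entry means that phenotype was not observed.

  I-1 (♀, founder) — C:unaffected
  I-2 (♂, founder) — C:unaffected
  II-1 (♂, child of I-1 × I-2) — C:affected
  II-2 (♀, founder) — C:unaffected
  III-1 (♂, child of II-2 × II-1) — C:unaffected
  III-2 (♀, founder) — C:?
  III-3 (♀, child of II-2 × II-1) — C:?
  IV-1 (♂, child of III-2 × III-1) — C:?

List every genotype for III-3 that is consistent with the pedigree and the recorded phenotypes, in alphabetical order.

III-3 ∈ {X^CX^c, X^cX^c}

C/I-1 un ·: X^CX^c
C/I-2 un ·: X^CY
C/II-1 aff I-1×I-2: X^cY
C/II-2 un ·: X^CX^C|X^CX^c
C/III-1 un II-2×II-1: X^CY
C/III-2 ? ·: X^CX^C|X^CX^c|X^cX^c
C/III-3 ? II-2×II-1: X^CX^c|X^cX^c
C/IV-1 ? III-2×III-1: X^CY|X^cY
⇒ C over [I-1,I-2,II-1,II-2,III-1,III-2,III-3,IV-1]: 12 consistent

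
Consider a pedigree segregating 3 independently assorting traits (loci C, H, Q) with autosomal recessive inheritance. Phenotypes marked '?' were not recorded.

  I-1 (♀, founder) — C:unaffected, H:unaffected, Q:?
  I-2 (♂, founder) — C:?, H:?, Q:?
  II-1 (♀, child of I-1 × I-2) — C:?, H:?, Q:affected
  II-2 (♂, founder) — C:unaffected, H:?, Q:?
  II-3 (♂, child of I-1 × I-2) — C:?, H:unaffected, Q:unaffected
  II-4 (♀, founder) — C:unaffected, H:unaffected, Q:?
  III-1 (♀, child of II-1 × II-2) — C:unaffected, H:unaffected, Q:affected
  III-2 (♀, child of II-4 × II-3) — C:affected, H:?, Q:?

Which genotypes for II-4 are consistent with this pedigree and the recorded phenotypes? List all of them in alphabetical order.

II-4 ∈ {Cc HH QQ, Cc HH Qq, Cc HH qq, Cc Hh QQ, Cc Hh Qq, Cc Hh qq}

C/I-1 un ·: CC|Cc
C/I-2 ? ·: CC|Cc|cc
C/II-1 ? I-1×I-2: CC|Cc|cc
C/II-2 un ·: CC|Cc
C/II-3 ? I-1×I-2: Cc|cc
C/II-4 un ·: Cc
C/III-1 un II-1×II-2: CC|Cc
C/III-2 aff II-4×II-3: cc
⇒ C over [I-1,I-2,II-1,II-2,II-3,II-4,III-1,III-2]: 48 consistent
H/I-1 un ·: HH|Hh
H/I-2 ? ·: HH|Hh|hh
H/II-1 ? I-1×I-2: HH|Hh|hh
H/II-2 ? ·: HH|Hh|hh
H/II-3 un I-1×I-2: HH|Hh
H/II-4 un ·: HH|Hh
H/III-1 un II-1×II-2: HH|Hh
H/III-2 ? II-4×II-3: HH|Hh|hh
⇒ H over [I-1,I-2,II-1,II-2,II-3,II-4,III-1,III-2]: 304 consistent
Q/I-1 ? ·: Qq|qq
Q/I-2 ? ·: Qq|qq
Q/II-1 aff I-1×I-2: qq
Q/II-2 ? ·: Qq|qq
Q/II-3 un I-1×I-2: QQ|Qq
Q/II-4 ? ·: QQ|Qq|qq
Q/III-1 aff II-1×II-2: qq
Q/III-2 ? II-4×II-3: QQ|Qq|qq
⇒ Q over [I-1,I-2,II-1,II-2,II-3,II-4,III-1,III-2]: 50 consistent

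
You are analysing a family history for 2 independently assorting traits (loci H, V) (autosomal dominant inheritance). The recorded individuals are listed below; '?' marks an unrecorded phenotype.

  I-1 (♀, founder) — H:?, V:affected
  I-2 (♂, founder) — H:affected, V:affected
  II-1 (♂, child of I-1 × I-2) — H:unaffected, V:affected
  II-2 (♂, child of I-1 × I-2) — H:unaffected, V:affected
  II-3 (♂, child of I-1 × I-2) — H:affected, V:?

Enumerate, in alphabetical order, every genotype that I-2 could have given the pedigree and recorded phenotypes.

I-2 ∈ {Hh VV, Hh Vv}

H/I-1 ? ·: hh|Hh
H/I-2 aff ·: Hh
H/II-1 un I-1×I-2: hh
H/II-2 un I-1×I-2: hh
H/II-3 aff I-1×I-2: Hh|HH
⇒ H over [I-1,I-2,II-1,II-2,II-3]: 3 consistent
V/I-1 aff ·: Vv|VV
V/I-2 aff ·: Vv|VV
V/II-1 aff I-1×I-2: Vv|VV
V/II-2 aff I-1×I-2: Vv|VV
V/II-3 ? I-1×I-2: vv|Vv|VV
⇒ V over [I-1,I-2,II-1,II-2,II-3]: 29 consistent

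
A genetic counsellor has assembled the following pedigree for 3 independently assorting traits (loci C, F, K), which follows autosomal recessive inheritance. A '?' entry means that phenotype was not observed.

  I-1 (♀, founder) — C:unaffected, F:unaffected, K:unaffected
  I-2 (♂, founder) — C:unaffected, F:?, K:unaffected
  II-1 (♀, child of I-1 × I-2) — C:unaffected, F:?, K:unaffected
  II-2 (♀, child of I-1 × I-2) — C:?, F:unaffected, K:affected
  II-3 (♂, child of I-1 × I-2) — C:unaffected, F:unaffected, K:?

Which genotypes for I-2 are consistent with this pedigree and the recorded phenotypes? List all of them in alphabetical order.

C/I-1 un ·: CC|Cc
C/I-2 un ·: CC|Cc
C/II-1 un I-1×I-2: CC|Cc
C/II-2 ? I-1×I-2: CC|Cc|cc
C/II-3 un I-1×I-2: CC|Cc
⇒ C over [I-1,I-2,II-1,II-2,II-3]: 29 consistent
F/I-1 un ·: FF|Ff
F/I-2 ? ·: FF|Ff|ff
F/II-1 ? I-1×I-2: FF|Ff|ff
F/II-2 un I-1×I-2: FF|Ff
F/II-3 un I-1×I-2: FF|Ff
⇒ F over [I-1,I-2,II-1,II-2,II-3]: 32 consistent
K/I-1 un ·: Kk
K/I-2 un ·: Kk
K/II-1 un I-1×I-2: KK|Kk
K/II-2 aff I-1×I-2: kk
K/II-3 ? I-1×I-2: KK|Kk|kk
⇒ K over [I-1,I-2,II-1,II-2,II-3]: 6 consistent

I-2 ∈ {CC FF Kk, CC Ff Kk, CC ff Kk, Cc FF Kk, Cc Ff Kk, Cc ff Kk}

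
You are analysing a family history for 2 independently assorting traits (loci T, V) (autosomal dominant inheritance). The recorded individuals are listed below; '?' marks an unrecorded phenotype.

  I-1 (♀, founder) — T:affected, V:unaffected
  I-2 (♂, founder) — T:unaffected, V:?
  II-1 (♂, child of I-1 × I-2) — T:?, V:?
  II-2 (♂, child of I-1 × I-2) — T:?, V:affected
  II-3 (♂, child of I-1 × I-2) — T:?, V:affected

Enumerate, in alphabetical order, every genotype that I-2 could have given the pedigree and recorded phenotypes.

I-2 ∈ {tt VV, tt Vv}

T/I-1 aff ·: Tt|TT
T/I-2 un ·: tt
T/II-1 ? I-1×I-2: tt|Tt
T/II-2 ? I-1×I-2: tt|Tt
T/II-3 ? I-1×I-2: tt|Tt
⇒ T over [I-1,I-2,II-1,II-2,II-3]: 9 consistent
V/I-1 un ·: vv
V/I-2 ? ·: Vv|VV
V/II-1 ? I-1×I-2: vv|Vv
V/II-2 aff I-1×I-2: Vv
V/II-3 aff I-1×I-2: Vv
⇒ V over [I-1,I-2,II-1,II-2,II-3]: 3 consistent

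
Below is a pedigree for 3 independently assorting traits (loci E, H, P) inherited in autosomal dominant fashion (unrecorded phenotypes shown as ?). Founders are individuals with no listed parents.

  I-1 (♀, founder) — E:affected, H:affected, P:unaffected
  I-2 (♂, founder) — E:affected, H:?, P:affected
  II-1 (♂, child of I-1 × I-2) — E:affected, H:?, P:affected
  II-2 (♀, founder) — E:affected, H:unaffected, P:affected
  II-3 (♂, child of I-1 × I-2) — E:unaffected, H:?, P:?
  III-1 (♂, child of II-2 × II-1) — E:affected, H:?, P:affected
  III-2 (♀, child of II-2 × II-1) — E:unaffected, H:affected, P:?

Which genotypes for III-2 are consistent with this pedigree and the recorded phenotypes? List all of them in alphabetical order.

E/I-1 aff ·: Ee
E/I-2 aff ·: Ee
E/II-1 aff I-1×I-2: Ee
E/II-2 aff ·: Ee
E/II-3 un I-1×I-2: ee
E/III-1 aff II-2×II-1: Ee|EE
E/III-2 un II-2×II-1: ee
⇒ E over [I-1,I-2,II-1,II-2,II-3,III-1,III-2]: 2 consistent
H/I-1 aff ·: Hh|HH
H/I-2 ? ·: hh|Hh|HH
H/II-1 ? I-1×I-2: Hh|HH
H/II-2 un ·: hh
H/II-3 ? I-1×I-2: hh|Hh|HH
H/III-1 ? II-2×II-1: hh|Hh
H/III-2 aff II-2×II-1: Hh
⇒ H over [I-1,I-2,II-1,II-2,II-3,III-1,III-2]: 28 consistent
P/I-1 un ·: pp
P/I-2 aff ·: Pp|PP
P/II-1 aff I-1×I-2: Pp
P/II-2 aff ·: Pp|PP
P/II-3 ? I-1×I-2: pp|Pp
P/III-1 aff II-2×II-1: Pp|PP
P/III-2 ? II-2×II-1: pp|Pp|PP
⇒ P over [I-1,I-2,II-1,II-2,II-3,III-1,III-2]: 30 consistent

III-2 ∈ {ee Hh PP, ee Hh Pp, ee Hh pp}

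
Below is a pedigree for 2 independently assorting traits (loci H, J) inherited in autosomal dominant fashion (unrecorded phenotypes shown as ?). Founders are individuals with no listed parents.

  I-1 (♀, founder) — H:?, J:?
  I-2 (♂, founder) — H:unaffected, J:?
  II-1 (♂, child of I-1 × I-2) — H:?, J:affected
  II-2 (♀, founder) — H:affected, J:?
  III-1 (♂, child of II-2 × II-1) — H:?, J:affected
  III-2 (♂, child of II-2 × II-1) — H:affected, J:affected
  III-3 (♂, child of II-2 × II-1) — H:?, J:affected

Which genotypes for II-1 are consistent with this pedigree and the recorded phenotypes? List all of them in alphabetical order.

H/I-1 ? ·: hh|Hh|HH
H/I-2 un ·: hh
H/II-1 ? I-1×I-2: hh|Hh
H/II-2 aff ·: Hh|HH
H/III-1 ? II-2×II-1: hh|Hh|HH
H/III-2 aff II-2×II-1: Hh|HH
H/III-3 ? II-2×II-1: hh|Hh|HH
⇒ H over [I-1,I-2,II-1,II-2,III-1,III-2,III-3]: 62 consistent
J/I-1 ? ·: jj|Jj|JJ
J/I-2 ? ·: jj|Jj|JJ
J/II-1 aff I-1×I-2: Jj|JJ
J/II-2 ? ·: jj|Jj|JJ
J/III-1 aff II-2×II-1: Jj|JJ
J/III-2 aff II-2×II-1: Jj|JJ
J/III-3 aff II-2×II-1: Jj|JJ
⇒ J over [I-1,I-2,II-1,II-2,III-1,III-2,III-3]: 159 consistent

II-1 ∈ {Hh JJ, Hh Jj, hh JJ, hh Jj}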